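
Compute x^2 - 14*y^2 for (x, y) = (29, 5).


x^2 - d*y^2
= 29^2 - 14*5^2
= 841 - 350
= 491

491


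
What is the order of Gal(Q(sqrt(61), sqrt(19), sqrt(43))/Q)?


The 3 square roots of distinct primes are multiplicatively independent over Q,
so [K:Q] = 2^3 and Gal(K/Q) is isomorphic to (Z/2Z)^3.
|Gal| = 2^3 = 8

8


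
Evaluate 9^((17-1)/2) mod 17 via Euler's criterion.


p = 17 is prime and the exponent is (p-1)/2 = 8, so by Euler's criterion 9^8 = (9/17) = +1 or -1 mod 17.
Compute by square-and-multiply:
  8 = 8 (binary 1000)
  Repeated squaring mod 17: 9^1 = 9, 9^2 = 13, 9^4 = 16, 9^8 = 1
  9^8 = 1 mod 17
Result 1: 9 is a quadratic residue mod 17.
9^8 mod 17 = 1

1


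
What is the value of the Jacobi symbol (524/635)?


Compute (524/635) via quadratic reciprocity:
  pull out 2: (2/635) = -1  (since 635 mod 8 = 3)
  pull out 2: (2/635) = -1  (since 635 mod 8 = 3)
  reciprocity: (131/635) -> -(635/131)
  reduce: (111/131)
  reciprocity: (111/131) -> -(131/111)
  reduce: (20/111)
  pull out 2: (2/111) = +1  (since 111 mod 8 = 7)
  pull out 2: (2/111) = +1  (since 111 mod 8 = 7)
  reciprocity: (5/111) -> +(111/5)
  reduce: (1/5)
  (1/5) = 1
Product of signs = 1

1


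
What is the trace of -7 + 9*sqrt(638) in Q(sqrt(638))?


Tr(a + b*sqrt(d)) = (a + b*sqrt(d)) + (a - b*sqrt(d)) = 2a
= 2 * (-7)
= -14

-14


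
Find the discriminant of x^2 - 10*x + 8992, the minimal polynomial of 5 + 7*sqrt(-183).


The element 5 + 7*sqrt(-183) has minimal polynomial:
x^2 - 10*x + 8992
Discriminant = (-10)^2 - 4*(8992)
= 100 - 35968
= -35868

-35868


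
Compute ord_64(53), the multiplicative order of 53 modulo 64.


We want ord_64(53), the smallest k >= 1 with 53^k = 1 mod 64.
n = 64 = 2^6, phi(64) = 32; the order divides phi(n).
Divisors of 32: 1, 2, 4, 8, 16, 32
Repeated squaring mod 64: 53^1 = 53, 53^2 = 57, 53^4 = 49, 53^8 = 33, 53^16 = 1, 53^32 = 1
Test divisors in increasing order:
  k=1: 53^1 = 53 mod 64
  k=2: 53^2 = 57 mod 64
  k=4: 53^4 = 49 mod 64
  k=8: 53^8 = 33 mod 64
  k=16: 53^16 = 1 mod 64  <- first divisor giving 1
Order = 16

16


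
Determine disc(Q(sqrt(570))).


For K = Q(sqrt(d)) with d squarefree: disc(K) = d if d = 1 mod 4, and disc(K) = 4d if d = 2 or 3 mod 4.
Here d = 570, and d mod 4 = 2.
d = 2 mod 4, not 1 (O_K = Z[sqrt(d)]), so disc(K) = 4d = 4 * (570) = 2280

2280


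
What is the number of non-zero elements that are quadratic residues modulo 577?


For prime p, the number of non-zero quadratic residues is (p-1)/2.
= (577-1)/2
= 288

288


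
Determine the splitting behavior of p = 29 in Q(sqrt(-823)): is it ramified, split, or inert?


K = Q(sqrt(-823)). Since d mod 4 = 1, disc(K) = -823.
Check p | disc: -823 mod 29 = 18.
p does not divide disc. Compute Legendre symbol (d/p):
18^((29-1)/2) mod 29 = -1
(d/p) = -1, so p is inert: (p) stays prime with e=1, f=2, g=1.
Therefore p is inert.

inert


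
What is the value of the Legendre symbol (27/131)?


p = 131 is prime, so compute (27/131) with the reciprocity algorithm (Jacobi-symbol steps: pull out 2s via (2/n), flip via reciprocity, reduce):
  reciprocity: (27/131) -> -(131/27)
  reduce: (23/27)
  reciprocity: (23/27) -> -(27/23)
  reduce: (4/23)
  pull out 2: (2/23) = +1  (since 23 mod 8 = 7)
  pull out 2: (2/23) = +1  (since 23 mod 8 = 7)
  (1/23) = 1
Product of signs = 1
(27/131) = 1

1


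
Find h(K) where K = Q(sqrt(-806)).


K = Q(sqrt(-806)). d mod 4 = 2, so D = disc(K) = 4d = -3224
h(K) equals the number of primitive reduced positive-definite forms (a, b, c) = a*x^2 + b*x*y + c*y^2 with b^2 - 4ac = D,
where reduced means |b| <= a <= c, with b >= 0 whenever |b| = a or a = c, and primitive means gcd(a, b, c) = 1.
Reduced forces 3a^2 <= |D| = 3224, so 1 <= a <= 32; b must have the parity of D, and c = (b^2 - D)/(4a) must be an integer >= a.
Enumerate a = 1..32, b in [-a, a]:
  a=1: (1, 0, 806)  [1]
  a=2: (2, 0, 403)  [1]
  a=3: (3, -2, 269), (3, 2, 269)  [2]
  a=4: none
  a=5: (5, -4, 162), (5, 4, 162)  [2]
  a=6: (6, -4, 135), (6, 4, 135)  [2]
  a=7..8: none
  a=9: (9, -4, 90), (9, 4, 90)  [2]
  a=10: (10, -4, 81), (10, 4, 81)  [2]
  a=11..12: none
  a=13: (13, 0, 62)  [1]
  a=14: none
  a=15: (15, -14, 57), (15, -4, 54), (15, 4, 54), (15, 14, 57)  [4]
  a=16..17: none
  a=18: (18, -4, 45), (18, 4, 45)  [2]
  a=19: (19, -14, 45), (19, 14, 45)  [2]
  a=20..24: none
  a=25: (25, -24, 38), (25, 24, 38)  [2]
  a=26: (26, 0, 31)  [1]
  a=27: (27, -4, 30), (27, 4, 30)  [2]
  a=28: none
  a=29: (29, -16, 30), (29, 16, 30)  [2]
  a=30..32: none
Total reduced forms: 1 + 1 + 2 + 2 + 2 + 2 + 2 + 1 + 4 + 2 + 2 + 2 + 1 + 2 + 2 = 28
h = 28

28


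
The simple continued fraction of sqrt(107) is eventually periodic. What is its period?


Run the CF algorithm for sqrt(107).
a_0 = floor(sqrt(107)) = 10; set m_0=0, q_0=1.
Recurrence: m' = q*a - m,  q' = (d - m'^2)/q,  a' = floor((a_0 + m')/q').
  step 1: m=10, q=7, a=2
  step 2: m=4, q=13, a=1
  step 3: m=9, q=2, a=9
  step 4: m=9, q=13, a=1
  step 5: m=4, q=7, a=2
  step 6: m=10, q=1, a=20
a_6 = 2*a_0 = 20, so the period closes here.
sqrt(107) = [10; 2, 1, 9, 1, 2, 20]
Period length = 6

6


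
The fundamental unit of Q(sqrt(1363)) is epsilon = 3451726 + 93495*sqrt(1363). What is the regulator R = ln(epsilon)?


epsilon = 3451726 + 93495*sqrt(1363)
= 6.9035e+06
R = ln(6.9035e+06)
= 15.7475

15.7475


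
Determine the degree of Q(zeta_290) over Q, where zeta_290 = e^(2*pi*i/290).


The degree equals Euler's totient phi(290).
290 = 2 * 5 * 29
phi(290) = 112

112


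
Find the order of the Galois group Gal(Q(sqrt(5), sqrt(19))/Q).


The 2 square roots of distinct primes are multiplicatively independent over Q,
so [K:Q] = 2^2 and Gal(K/Q) is isomorphic to (Z/2Z)^2.
|Gal| = 2^2 = 4

4


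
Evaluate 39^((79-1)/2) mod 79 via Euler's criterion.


p = 79 is prime and the exponent is (p-1)/2 = 39, so by Euler's criterion 39^39 = (39/79) = +1 or -1 mod 79.
Compute by square-and-multiply:
  39 = 32 + 4 + 2 + 1 (binary 100111)
  Repeated squaring mod 79: 39^1 = 39, 39^2 = 20, 39^4 = 5, 39^8 = 25, 39^16 = 72, 39^32 = 49
  39^39 = 39^32 * 39^4 * 39^2 * 39^1 = 49 * 5 * 20 * 39 mod 79
    49 * 5 = 245 = 8 mod 79
    8 * 20 = 160 = 2 mod 79
    2 * 39 = 78 = 78 mod 79
  39^39 = 78 mod 79
Result 78 = p - 1 = -1 mod 79: 39 is a quadratic non-residue mod 79. As a residue in [0, p-1] the value is 78.
39^39 mod 79 = 78

78


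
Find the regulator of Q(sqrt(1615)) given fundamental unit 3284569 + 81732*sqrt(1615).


epsilon = 3284569 + 81732*sqrt(1615)
= 6.5691e+06
R = ln(6.5691e+06)
= 15.6979

15.6979


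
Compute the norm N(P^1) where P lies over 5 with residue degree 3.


N(P^a) = p^(a*f)
= 5^(1*3)
= 5^3
= 125

125


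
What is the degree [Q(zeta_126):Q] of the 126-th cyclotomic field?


The degree equals Euler's totient phi(126).
126 = 2 * 3^2 * 7
phi(126) = 36

36


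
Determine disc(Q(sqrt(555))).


For K = Q(sqrt(d)) with d squarefree: disc(K) = d if d = 1 mod 4, and disc(K) = 4d if d = 2 or 3 mod 4.
Here d = 555, and d mod 4 = 3.
d = 3 mod 4, not 1 (O_K = Z[sqrt(d)]), so disc(K) = 4d = 4 * (555) = 2220

2220


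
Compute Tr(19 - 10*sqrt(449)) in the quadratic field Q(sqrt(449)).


Tr(a + b*sqrt(d)) = (a + b*sqrt(d)) + (a - b*sqrt(d)) = 2a
= 2 * (19)
= 38

38


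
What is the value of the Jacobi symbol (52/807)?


Compute (52/807) via quadratic reciprocity:
  pull out 2: (2/807) = +1  (since 807 mod 8 = 7)
  pull out 2: (2/807) = +1  (since 807 mod 8 = 7)
  reciprocity: (13/807) -> +(807/13)
  reduce: (1/13)
  (1/13) = 1
Product of signs = 1

1


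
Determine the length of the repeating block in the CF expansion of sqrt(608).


Run the CF algorithm for sqrt(608).
a_0 = floor(sqrt(608)) = 24; set m_0=0, q_0=1.
Recurrence: m' = q*a - m,  q' = (d - m'^2)/q,  a' = floor((a_0 + m')/q').
  step 1: m=24, q=32, a=1
  step 2: m=8, q=17, a=1
  step 3: m=9, q=31, a=1
  step 4: m=22, q=4, a=11
  step 5: m=22, q=31, a=1
  step 6: m=9, q=17, a=1
  step 7: m=8, q=32, a=1
  step 8: m=24, q=1, a=48
a_8 = 2*a_0 = 48, so the period closes here.
sqrt(608) = [24; 1, 1, 1, 11, 1, 1, 1, 48]
Period length = 8

8


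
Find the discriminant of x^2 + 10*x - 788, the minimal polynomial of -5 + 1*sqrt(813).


The element -5 + 1*sqrt(813) has minimal polynomial:
x^2 + 10*x - 788
Discriminant = (10)^2 - 4*(-788)
= 100 + 3152
= 3252

3252


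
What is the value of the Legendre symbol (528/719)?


p = 719 is prime, so compute (528/719) with the reciprocity algorithm (Jacobi-symbol steps: pull out 2s via (2/n), flip via reciprocity, reduce):
  pull out 2: (2/719) = +1  (since 719 mod 8 = 7)
  pull out 2: (2/719) = +1  (since 719 mod 8 = 7)
  pull out 2: (2/719) = +1  (since 719 mod 8 = 7)
  pull out 2: (2/719) = +1  (since 719 mod 8 = 7)
  reciprocity: (33/719) -> +(719/33)
  reduce: (26/33)
  pull out 2: (2/33) = +1  (since 33 mod 8 = 1)
  reciprocity: (13/33) -> +(33/13)
  reduce: (7/13)
  reciprocity: (7/13) -> +(13/7)
  reduce: (6/7)
  pull out 2: (2/7) = +1  (since 7 mod 8 = 7)
  reciprocity: (3/7) -> -(7/3)
  reduce: (1/3)
  (1/3) = 1
Product of signs = -1
(528/719) = -1

-1


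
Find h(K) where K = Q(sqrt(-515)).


K = Q(sqrt(-515)). d mod 4 = 1, so D = disc(K) = d = -515
h(K) equals the number of primitive reduced positive-definite forms (a, b, c) = a*x^2 + b*x*y + c*y^2 with b^2 - 4ac = D,
where reduced means |b| <= a <= c, with b >= 0 whenever |b| = a or a = c, and primitive means gcd(a, b, c) = 1.
Reduced forces 3a^2 <= |D| = 515, so 1 <= a <= 13; b must have the parity of D, and c = (b^2 - D)/(4a) must be an integer >= a.
Enumerate a = 1..13, b in [-a, a]:
  a=1: (1, 1, 129)  [1]
  a=2: none
  a=3: (3, -1, 43), (3, 1, 43)  [2]
  a=4: none
  a=5: (5, 5, 27)  [1]
  a=6..8: none
  a=9: (9, -5, 15), (9, 5, 15)  [2]
  a=10..13: none
Total reduced forms: 1 + 2 + 1 + 2 = 6
h = 6

6


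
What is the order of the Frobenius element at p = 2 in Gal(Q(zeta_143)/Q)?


The Frobenius at p in Gal(Q(zeta_n)/Q) = (Z/nZ)* is the class of p, so its order is ord_143(2), the smallest k >= 1 with 2^k = 1 mod 143.
n = 143 = 11 * 13, phi(143) = 120; the order divides phi(n).
Divisors of 120: 1, 2, 3, 4, 5, 6, 8, 10, 12, 15, 20, 24, 30, 40, 60, 120
Repeated squaring mod 143: 2^1 = 2, 2^2 = 4, 2^4 = 16, 2^8 = 113, 2^16 = 42, 2^32 = 48, 2^64 = 16
Test divisors in increasing order:
  k=1: 2^1 = 2 mod 143
  k=2: 2^2 = 4 mod 143
  k=3: 2^3 = 4 * 2 = 8 mod 143
  k=4: 2^4 = 16 mod 143
  k=5: 2^5 = 16 * 2 = 32 mod 143
  k=6: 2^6 = 16 * 4 = 64 mod 143
  k=8: 2^8 = 113 mod 143
  k=10: 2^10 = 113 * 4 = 23 mod 143
  k=12: 2^12 = 113 * 16 = 92 mod 143
  k=15: 2^15 = 113 * 16 * 4 * 2 = 21 mod 143
  k=20: 2^20 = 42 * 16 = 100 mod 143
  k=24: 2^24 = 42 * 113 = 27 mod 143
  k=30: 2^30 = 42 * 113 * 16 * 4 = 12 mod 143
  k=40: 2^40 = 48 * 113 = 133 mod 143
  k=60: 2^60 = 48 * 42 * 113 * 16 = 1 mod 143  <- first divisor giving 1
Order = 60

60


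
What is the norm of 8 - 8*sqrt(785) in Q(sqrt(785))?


N(a + b*sqrt(d)) = a^2 - d*b^2
= (8)^2 - (785)*(-8)^2
= 64 - 50240
= -50176

-50176


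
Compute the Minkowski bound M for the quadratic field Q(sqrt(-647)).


d = -647, d mod 4 = 1, so disc(K) = d = -647; |disc(K)| = 647
Imaginary quadratic field, so n = 2, s = r2 = 1, r1 = 0
M = (n!/n^n) * (4/pi)^s * sqrt(|disc(K)|) = (2!/2^2) * (4/pi)^1 * sqrt(647)
= 0.5 * 1.273240 * 25.436195
= 16.1932

16.1932


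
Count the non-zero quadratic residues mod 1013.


For prime p, the number of non-zero quadratic residues is (p-1)/2.
= (1013-1)/2
= 506

506


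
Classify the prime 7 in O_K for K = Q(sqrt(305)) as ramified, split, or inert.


K = Q(sqrt(305)). Since d mod 4 = 1, disc(K) = 305.
Check p | disc: 305 mod 7 = 4.
p does not divide disc. Compute Legendre symbol (d/p):
4^((7-1)/2) mod 7 = 1
(d/p) = 1, so p splits: (p) = P*P' with e=1, f=1, g=2.
Therefore p is split.

split


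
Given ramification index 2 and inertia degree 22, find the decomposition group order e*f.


|D_P| = e * f
= 2 * 22
= 44

44


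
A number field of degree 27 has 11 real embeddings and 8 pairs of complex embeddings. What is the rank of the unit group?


By Dirichlet's unit theorem:
rank = r1 + r2 - 1
= 11 + 8 - 1
= 18

18


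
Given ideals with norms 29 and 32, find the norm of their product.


N(IJ) = N(I) * N(J)
= 29 * 32
= 928

928


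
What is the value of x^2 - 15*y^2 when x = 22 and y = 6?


x^2 - d*y^2
= 22^2 - 15*6^2
= 484 - 540
= -56

-56


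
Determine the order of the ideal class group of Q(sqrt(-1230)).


K = Q(sqrt(-1230)). d mod 4 = 2, so D = disc(K) = 4d = -4920
h(K) equals the number of primitive reduced positive-definite forms (a, b, c) = a*x^2 + b*x*y + c*y^2 with b^2 - 4ac = D,
where reduced means |b| <= a <= c, with b >= 0 whenever |b| = a or a = c, and primitive means gcd(a, b, c) = 1.
Reduced forces 3a^2 <= |D| = 4920, so 1 <= a <= 40; b must have the parity of D, and c = (b^2 - D)/(4a) must be an integer >= a.
Enumerate a = 1..40, b in [-a, a]:
  a=1: (1, 0, 1230)  [1]
  a=2: (2, 0, 615)  [1]
  a=3: (3, 0, 410)  [1]
  a=4: none
  a=5: (5, 0, 246)  [1]
  a=6: (6, 0, 205)  [1]
  a=7: (7, -6, 177), (7, 6, 177)  [2]
  a=8..9: none
  a=10: (10, 0, 123)  [1]
  a=11..13: none
  a=14: (14, -8, 89), (14, 8, 89)  [2]
  a=15: (15, 0, 82)  [1]
  a=16..18: none
  a=19: (19, -18, 69), (19, 18, 69)  [2]
  a=20: none
  a=21: (21, -6, 59), (21, 6, 59)  [2]
  a=22: none
  a=23: (23, -18, 57), (23, 18, 57)  [2]
  a=24..29: none
  a=30: (30, 0, 41)  [1]
  a=31: (31, -28, 46), (31, 28, 46)  [2]
  a=32..34: none
  a=35: (35, -20, 38), (35, 20, 38)  [2]
  a=36: none
  a=37: (37, -36, 42), (37, 36, 42)  [2]
  a=38..40: none
Total reduced forms: 1 + 1 + 1 + 1 + 1 + 2 + 1 + 2 + 1 + 2 + 2 + 2 + 1 + 2 + 2 + 2 = 24
h = 24

24


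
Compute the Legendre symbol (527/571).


p = 571 is prime, so compute (527/571) with the reciprocity algorithm (Jacobi-symbol steps: pull out 2s via (2/n), flip via reciprocity, reduce):
  reciprocity: (527/571) -> -(571/527)
  reduce: (44/527)
  pull out 2: (2/527) = +1  (since 527 mod 8 = 7)
  pull out 2: (2/527) = +1  (since 527 mod 8 = 7)
  reciprocity: (11/527) -> -(527/11)
  reduce: (10/11)
  pull out 2: (2/11) = -1  (since 11 mod 8 = 3)
  reciprocity: (5/11) -> +(11/5)
  reduce: (1/5)
  (1/5) = 1
Product of signs = -1
(527/571) = -1

-1


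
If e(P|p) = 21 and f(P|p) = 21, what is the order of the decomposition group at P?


|D_P| = e * f
= 21 * 21
= 441

441


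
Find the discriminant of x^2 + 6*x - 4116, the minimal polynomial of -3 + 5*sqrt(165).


The element -3 + 5*sqrt(165) has minimal polynomial:
x^2 + 6*x - 4116
Discriminant = (6)^2 - 4*(-4116)
= 36 + 16464
= 16500

16500


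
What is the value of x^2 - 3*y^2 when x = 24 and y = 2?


x^2 - d*y^2
= 24^2 - 3*2^2
= 576 - 12
= 564

564


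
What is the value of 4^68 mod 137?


p = 137 is prime and the exponent is (p-1)/2 = 68, so by Euler's criterion 4^68 = (4/137) = +1 or -1 mod 137.
Compute by square-and-multiply:
  68 = 64 + 4 (binary 1000100)
  Repeated squaring mod 137: 4^1 = 4, 4^2 = 16, 4^4 = 119, 4^8 = 50, 4^16 = 34, 4^32 = 60, 4^64 = 38
  4^68 = 4^64 * 4^4 = 38 * 119 mod 137
    38 * 119 = 4522 = 1 mod 137
  4^68 = 1 mod 137
Result 1: 4 is a quadratic residue mod 137.
4^68 mod 137 = 1

1


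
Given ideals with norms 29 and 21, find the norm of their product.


N(IJ) = N(I) * N(J)
= 29 * 21
= 609

609


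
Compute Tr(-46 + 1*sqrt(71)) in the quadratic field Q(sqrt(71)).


Tr(a + b*sqrt(d)) = (a + b*sqrt(d)) + (a - b*sqrt(d)) = 2a
= 2 * (-46)
= -92

-92


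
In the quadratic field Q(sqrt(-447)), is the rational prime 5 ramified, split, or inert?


K = Q(sqrt(-447)). Since d mod 4 = 1, disc(K) = -447.
Check p | disc: -447 mod 5 = 3.
p does not divide disc. Compute Legendre symbol (d/p):
3^((5-1)/2) mod 5 = -1
(d/p) = -1, so p is inert: (p) stays prime with e=1, f=2, g=1.
Therefore p is inert.

inert


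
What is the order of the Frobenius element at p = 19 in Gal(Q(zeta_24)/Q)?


The Frobenius at p in Gal(Q(zeta_n)/Q) = (Z/nZ)* is the class of p, so its order is ord_24(19), the smallest k >= 1 with 19^k = 1 mod 24.
n = 24 = 2^3 * 3, phi(24) = 8; the order divides phi(n).
Divisors of 8: 1, 2, 4, 8
Repeated squaring mod 24: 19^1 = 19, 19^2 = 1, 19^4 = 1, 19^8 = 1
Test divisors in increasing order:
  k=1: 19^1 = 19 mod 24
  k=2: 19^2 = 1 mod 24  <- first divisor giving 1
Order = 2

2


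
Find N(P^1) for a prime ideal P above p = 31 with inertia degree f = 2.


N(P^a) = p^(a*f)
= 31^(1*2)
= 31^2
= 961

961


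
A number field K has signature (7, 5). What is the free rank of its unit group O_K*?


By Dirichlet's unit theorem:
rank = r1 + r2 - 1
= 7 + 5 - 1
= 11

11


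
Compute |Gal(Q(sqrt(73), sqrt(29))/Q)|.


The 2 square roots of distinct primes are multiplicatively independent over Q,
so [K:Q] = 2^2 and Gal(K/Q) is isomorphic to (Z/2Z)^2.
|Gal| = 2^2 = 4

4


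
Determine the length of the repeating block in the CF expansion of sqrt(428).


Run the CF algorithm for sqrt(428).
a_0 = floor(sqrt(428)) = 20; set m_0=0, q_0=1.
Recurrence: m' = q*a - m,  q' = (d - m'^2)/q,  a' = floor((a_0 + m')/q').
  step 1: m=20, q=28, a=1
  step 2: m=8, q=13, a=2
  step 3: m=18, q=8, a=4
  step 4: m=14, q=29, a=1
  step 5: m=15, q=7, a=5
  step 6: m=20, q=4, a=10
  step 7: m=20, q=7, a=5
  step 8: m=15, q=29, a=1
  step 9: m=14, q=8, a=4
  step 10: m=18, q=13, a=2
  step 11: m=8, q=28, a=1
  step 12: m=20, q=1, a=40
a_12 = 2*a_0 = 40, so the period closes here.
sqrt(428) = [20; 1, 2, 4, 1, 5, 10, 5, 1, 4, 2, 1, 40]
Period length = 12

12


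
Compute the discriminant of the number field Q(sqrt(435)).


For K = Q(sqrt(d)) with d squarefree: disc(K) = d if d = 1 mod 4, and disc(K) = 4d if d = 2 or 3 mod 4.
Here d = 435, and d mod 4 = 3.
d = 3 mod 4, not 1 (O_K = Z[sqrt(d)]), so disc(K) = 4d = 4 * (435) = 1740

1740


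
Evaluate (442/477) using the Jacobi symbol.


Compute (442/477) via quadratic reciprocity:
  pull out 2: (2/477) = -1  (since 477 mod 8 = 5)
  reciprocity: (221/477) -> +(477/221)
  reduce: (35/221)
  reciprocity: (35/221) -> +(221/35)
  reduce: (11/35)
  reciprocity: (11/35) -> -(35/11)
  reduce: (2/11)
  pull out 2: (2/11) = -1  (since 11 mod 8 = 3)
  (1/11) = 1
Product of signs = -1

-1


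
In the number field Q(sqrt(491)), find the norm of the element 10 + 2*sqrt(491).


N(a + b*sqrt(d)) = a^2 - d*b^2
= (10)^2 - (491)*(2)^2
= 100 - 1964
= -1864

-1864


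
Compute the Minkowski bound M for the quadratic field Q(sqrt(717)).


d = 717, d mod 4 = 1, so disc(K) = d = 717; |disc(K)| = 717
Real quadratic field, so n = 2, s = r2 = 0, r1 = 2
M = (n!/n^n) * (4/pi)^s * sqrt(|disc(K)|) = (2!/2^2) * (4/pi)^0 * sqrt(717)
= 0.5 * 1.000000 * 26.776856
= 13.3884

13.3884


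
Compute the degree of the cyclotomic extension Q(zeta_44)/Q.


The degree equals Euler's totient phi(44).
44 = 2^2 * 11
phi(44) = 20

20


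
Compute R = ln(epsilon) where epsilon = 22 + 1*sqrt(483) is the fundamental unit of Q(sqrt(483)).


epsilon = 22 + 1*sqrt(483)
= 43.9773
R = ln(43.9773)
= 3.7837

3.7837


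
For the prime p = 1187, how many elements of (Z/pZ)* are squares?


For prime p, the number of non-zero quadratic residues is (p-1)/2.
= (1187-1)/2
= 593

593


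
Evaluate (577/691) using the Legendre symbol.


p = 691 is prime, so compute (577/691) with the reciprocity algorithm (Jacobi-symbol steps: pull out 2s via (2/n), flip via reciprocity, reduce):
  reciprocity: (577/691) -> +(691/577)
  reduce: (114/577)
  pull out 2: (2/577) = +1  (since 577 mod 8 = 1)
  reciprocity: (57/577) -> +(577/57)
  reduce: (7/57)
  reciprocity: (7/57) -> +(57/7)
  reduce: (1/7)
  (1/7) = 1
Product of signs = 1
(577/691) = 1

1


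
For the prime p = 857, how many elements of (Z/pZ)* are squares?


For prime p, the number of non-zero quadratic residues is (p-1)/2.
= (857-1)/2
= 428

428


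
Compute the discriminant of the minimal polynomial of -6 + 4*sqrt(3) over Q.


The element -6 + 4*sqrt(3) has minimal polynomial:
x^2 + 12*x - 12
Discriminant = (12)^2 - 4*(-12)
= 144 + 48
= 192

192


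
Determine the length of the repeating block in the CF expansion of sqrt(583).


Run the CF algorithm for sqrt(583).
a_0 = floor(sqrt(583)) = 24; set m_0=0, q_0=1.
Recurrence: m' = q*a - m,  q' = (d - m'^2)/q,  a' = floor((a_0 + m')/q').
  step 1: m=24, q=7, a=6
  step 2: m=18, q=37, a=1
  step 3: m=19, q=6, a=7
  step 4: m=23, q=9, a=5
  step 5: m=22, q=11, a=4
  step 6: m=22, q=9, a=5
  step 7: m=23, q=6, a=7
  step 8: m=19, q=37, a=1
  step 9: m=18, q=7, a=6
  step 10: m=24, q=1, a=48
a_10 = 2*a_0 = 48, so the period closes here.
sqrt(583) = [24; 6, 1, 7, 5, 4, 5, 7, 1, 6, 48]
Period length = 10

10


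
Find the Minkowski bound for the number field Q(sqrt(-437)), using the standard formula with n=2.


d = -437, d mod 4 = 3, so disc(K) = 4d = -1748; |disc(K)| = 1748
Imaginary quadratic field, so n = 2, s = r2 = 1, r1 = 0
M = (n!/n^n) * (4/pi)^s * sqrt(|disc(K)|) = (2!/2^2) * (4/pi)^1 * sqrt(1748)
= 0.5 * 1.273240 * 41.809090
= 26.6165

26.6165


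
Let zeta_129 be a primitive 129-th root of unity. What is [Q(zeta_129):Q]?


The degree equals Euler's totient phi(129).
129 = 3 * 43
phi(129) = 84

84


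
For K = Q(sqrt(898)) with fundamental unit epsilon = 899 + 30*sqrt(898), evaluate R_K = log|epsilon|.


epsilon = 899 + 30*sqrt(898)
= 1797.9994
R = ln(1797.9994)
= 7.4944

7.4944


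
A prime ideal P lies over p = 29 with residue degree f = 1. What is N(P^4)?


N(P^a) = p^(a*f)
= 29^(4*1)
= 29^4
= 707281

707281


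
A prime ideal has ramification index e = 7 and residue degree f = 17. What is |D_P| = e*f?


|D_P| = e * f
= 7 * 17
= 119

119


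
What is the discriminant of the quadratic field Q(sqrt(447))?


For K = Q(sqrt(d)) with d squarefree: disc(K) = d if d = 1 mod 4, and disc(K) = 4d if d = 2 or 3 mod 4.
Here d = 447, and d mod 4 = 3.
d = 3 mod 4, not 1 (O_K = Z[sqrt(d)]), so disc(K) = 4d = 4 * (447) = 1788

1788


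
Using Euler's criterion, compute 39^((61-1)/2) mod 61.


p = 61 is prime and the exponent is (p-1)/2 = 30, so by Euler's criterion 39^30 = (39/61) = +1 or -1 mod 61.
Compute by square-and-multiply:
  30 = 16 + 8 + 4 + 2 (binary 11110)
  Repeated squaring mod 61: 39^1 = 39, 39^2 = 57, 39^4 = 16, 39^8 = 12, 39^16 = 22
  39^30 = 39^16 * 39^8 * 39^4 * 39^2 = 22 * 12 * 16 * 57 mod 61
    22 * 12 = 264 = 20 mod 61
    20 * 16 = 320 = 15 mod 61
    15 * 57 = 855 = 1 mod 61
  39^30 = 1 mod 61
Result 1: 39 is a quadratic residue mod 61.
39^30 mod 61 = 1

1


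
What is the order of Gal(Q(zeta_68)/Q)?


|Gal(Q(zeta_68)/Q)| = phi(68)
= 32

32


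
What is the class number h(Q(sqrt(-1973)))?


K = Q(sqrt(-1973)). d mod 4 = 3, so D = disc(K) = 4d = -7892
h(K) equals the number of primitive reduced positive-definite forms (a, b, c) = a*x^2 + b*x*y + c*y^2 with b^2 - 4ac = D,
where reduced means |b| <= a <= c, with b >= 0 whenever |b| = a or a = c, and primitive means gcd(a, b, c) = 1.
Reduced forces 3a^2 <= |D| = 7892, so 1 <= a <= 51; b must have the parity of D, and c = (b^2 - D)/(4a) must be an integer >= a.
Enumerate a = 1..51, b in [-a, a]:
  a=1: (1, 0, 1973)  [1]
  a=2: (2, 2, 987)  [1]
  a=3: (3, -2, 658), (3, 2, 658)  [2]
  a=4..5: none
  a=6: (6, -2, 329), (6, 2, 329)  [2]
  a=7: (7, -2, 282), (7, 2, 282)  [2]
  a=8: none
  a=9: (9, -8, 221), (9, 8, 221)  [2]
  a=10..12: none
  a=13: (13, -8, 153), (13, 8, 153)  [2]
  a=14: (14, -2, 141), (14, 2, 141)  [2]
  a=15..16: none
  a=17: (17, -8, 117), (17, 8, 117)  [2]
  a=18: (18, -10, 111), (18, 10, 111)  [2]
  a=19..20: none
  a=21: (21, -16, 97), (21, -2, 94), (21, 2, 94), (21, 16, 97)  [4]
  a=22..25: none
  a=26: (26, -18, 79), (26, 18, 79)  [2]
  a=27: (27, -10, 74), (27, 10, 74)  [2]
  a=28: none
  a=29: (29, -24, 73), (29, 24, 73)  [2]
  a=30..33: none
  a=34: (34, -26, 63), (34, 26, 63)  [2]
  a=35..36: none
  a=37: (37, -10, 54), (37, 10, 54)  [2]
  a=38: none
  a=39: (39, -34, 58), (39, -8, 51), (39, 8, 51), (39, 34, 58)  [4]
  a=40: none
  a=41: (41, -12, 49), (41, 12, 49)  [2]
  a=42: (42, -26, 51), (42, -2, 47), (42, 2, 47), (42, 26, 51)  [4]
  a=43..51: none
Total reduced forms: 1 + 1 + 2 + 2 + 2 + 2 + 2 + 2 + 2 + 2 + 4 + 2 + 2 + 2 + 2 + 2 + 4 + 2 + 4 = 42
h = 42

42


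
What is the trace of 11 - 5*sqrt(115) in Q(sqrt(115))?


Tr(a + b*sqrt(d)) = (a + b*sqrt(d)) + (a - b*sqrt(d)) = 2a
= 2 * (11)
= 22

22


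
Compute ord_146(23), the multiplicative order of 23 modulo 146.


We want ord_146(23), the smallest k >= 1 with 23^k = 1 mod 146.
n = 146 = 2 * 73, phi(146) = 72; the order divides phi(n).
Divisors of 72: 1, 2, 3, 4, 6, 8, 9, 12, 18, 24, 36, 72
Repeated squaring mod 146: 23^1 = 23, 23^2 = 91, 23^4 = 105, 23^8 = 75, 23^16 = 77, 23^32 = 89, 23^64 = 37
Test divisors in increasing order:
  k=1: 23^1 = 23 mod 146
  k=2: 23^2 = 91 mod 146
  k=3: 23^3 = 91 * 23 = 49 mod 146
  k=4: 23^4 = 105 mod 146
  k=6: 23^6 = 105 * 91 = 65 mod 146
  k=8: 23^8 = 75 mod 146
  k=9: 23^9 = 75 * 23 = 119 mod 146
  k=12: 23^12 = 75 * 105 = 137 mod 146
  k=18: 23^18 = 77 * 91 = 145 mod 146
  k=24: 23^24 = 77 * 75 = 81 mod 146
  k=36: 23^36 = 89 * 105 = 1 mod 146  <- first divisor giving 1
Order = 36

36


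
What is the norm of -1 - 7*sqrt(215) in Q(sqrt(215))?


N(a + b*sqrt(d)) = a^2 - d*b^2
= (-1)^2 - (215)*(-7)^2
= 1 - 10535
= -10534

-10534


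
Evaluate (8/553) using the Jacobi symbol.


Compute (8/553) via quadratic reciprocity:
  pull out 2: (2/553) = +1  (since 553 mod 8 = 1)
  pull out 2: (2/553) = +1  (since 553 mod 8 = 1)
  pull out 2: (2/553) = +1  (since 553 mod 8 = 1)
  (1/553) = 1
Product of signs = 1

1


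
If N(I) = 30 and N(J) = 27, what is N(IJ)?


N(IJ) = N(I) * N(J)
= 30 * 27
= 810

810


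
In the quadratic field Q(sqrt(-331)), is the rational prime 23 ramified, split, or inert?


K = Q(sqrt(-331)). Since d mod 4 = 1, disc(K) = -331.
Check p | disc: -331 mod 23 = 14.
p does not divide disc. Compute Legendre symbol (d/p):
14^((23-1)/2) mod 23 = -1
(d/p) = -1, so p is inert: (p) stays prime with e=1, f=2, g=1.
Therefore p is inert.

inert


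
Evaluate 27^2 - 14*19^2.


x^2 - d*y^2
= 27^2 - 14*19^2
= 729 - 5054
= -4325

-4325


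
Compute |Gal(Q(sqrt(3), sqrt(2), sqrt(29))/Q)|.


The 3 square roots of distinct primes are multiplicatively independent over Q,
so [K:Q] = 2^3 and Gal(K/Q) is isomorphic to (Z/2Z)^3.
|Gal| = 2^3 = 8

8


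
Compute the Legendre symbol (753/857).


p = 857 is prime, so compute (753/857) with the reciprocity algorithm (Jacobi-symbol steps: pull out 2s via (2/n), flip via reciprocity, reduce):
  reciprocity: (753/857) -> +(857/753)
  reduce: (104/753)
  pull out 2: (2/753) = +1  (since 753 mod 8 = 1)
  pull out 2: (2/753) = +1  (since 753 mod 8 = 1)
  pull out 2: (2/753) = +1  (since 753 mod 8 = 1)
  reciprocity: (13/753) -> +(753/13)
  reduce: (12/13)
  pull out 2: (2/13) = -1  (since 13 mod 8 = 5)
  pull out 2: (2/13) = -1  (since 13 mod 8 = 5)
  reciprocity: (3/13) -> +(13/3)
  reduce: (1/3)
  (1/3) = 1
Product of signs = 1
(753/857) = 1

1


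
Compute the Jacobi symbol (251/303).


Compute (251/303) via quadratic reciprocity:
  reciprocity: (251/303) -> -(303/251)
  reduce: (52/251)
  pull out 2: (2/251) = -1  (since 251 mod 8 = 3)
  pull out 2: (2/251) = -1  (since 251 mod 8 = 3)
  reciprocity: (13/251) -> +(251/13)
  reduce: (4/13)
  pull out 2: (2/13) = -1  (since 13 mod 8 = 5)
  pull out 2: (2/13) = -1  (since 13 mod 8 = 5)
  (1/13) = 1
Product of signs = -1

-1


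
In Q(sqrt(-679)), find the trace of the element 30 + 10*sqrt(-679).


Tr(a + b*sqrt(d)) = (a + b*sqrt(d)) + (a - b*sqrt(d)) = 2a
= 2 * (30)
= 60

60


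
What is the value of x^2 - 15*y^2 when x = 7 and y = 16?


x^2 - d*y^2
= 7^2 - 15*16^2
= 49 - 3840
= -3791

-3791


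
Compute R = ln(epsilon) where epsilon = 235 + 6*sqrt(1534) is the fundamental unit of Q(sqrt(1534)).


epsilon = 235 + 6*sqrt(1534)
= 469.9979
R = ln(469.9979)
= 6.1527

6.1527


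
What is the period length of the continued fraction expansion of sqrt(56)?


Run the CF algorithm for sqrt(56).
a_0 = floor(sqrt(56)) = 7; set m_0=0, q_0=1.
Recurrence: m' = q*a - m,  q' = (d - m'^2)/q,  a' = floor((a_0 + m')/q').
  step 1: m=7, q=7, a=2
  step 2: m=7, q=1, a=14
a_2 = 2*a_0 = 14, so the period closes here.
sqrt(56) = [7; 2, 14]
Period length = 2

2


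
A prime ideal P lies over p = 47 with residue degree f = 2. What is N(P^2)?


N(P^a) = p^(a*f)
= 47^(2*2)
= 47^4
= 4879681

4879681


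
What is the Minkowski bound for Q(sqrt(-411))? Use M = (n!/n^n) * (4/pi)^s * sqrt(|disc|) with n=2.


d = -411, d mod 4 = 1, so disc(K) = d = -411; |disc(K)| = 411
Imaginary quadratic field, so n = 2, s = r2 = 1, r1 = 0
M = (n!/n^n) * (4/pi)^s * sqrt(|disc(K)|) = (2!/2^2) * (4/pi)^1 * sqrt(411)
= 0.5 * 1.273240 * 20.273135
= 12.9063

12.9063


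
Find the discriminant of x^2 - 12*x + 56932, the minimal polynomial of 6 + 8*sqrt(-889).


The element 6 + 8*sqrt(-889) has minimal polynomial:
x^2 - 12*x + 56932
Discriminant = (-12)^2 - 4*(56932)
= 144 - 227728
= -227584

-227584


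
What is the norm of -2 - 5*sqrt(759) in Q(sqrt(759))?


N(a + b*sqrt(d)) = a^2 - d*b^2
= (-2)^2 - (759)*(-5)^2
= 4 - 18975
= -18971

-18971


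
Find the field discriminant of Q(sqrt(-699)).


For K = Q(sqrt(d)) with d squarefree: disc(K) = d if d = 1 mod 4, and disc(K) = 4d if d = 2 or 3 mod 4.
Here d = -699, and d mod 4 = 1.
d = 1 mod 4 (O_K = Z[(1+sqrt(d))/2]), so disc(K) = d = -699

-699


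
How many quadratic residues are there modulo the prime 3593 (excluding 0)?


For prime p, the number of non-zero quadratic residues is (p-1)/2.
= (3593-1)/2
= 1796

1796


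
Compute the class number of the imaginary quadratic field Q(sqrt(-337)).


K = Q(sqrt(-337)). d mod 4 = 3, so D = disc(K) = 4d = -1348
h(K) equals the number of primitive reduced positive-definite forms (a, b, c) = a*x^2 + b*x*y + c*y^2 with b^2 - 4ac = D,
where reduced means |b| <= a <= c, with b >= 0 whenever |b| = a or a = c, and primitive means gcd(a, b, c) = 1.
Reduced forces 3a^2 <= |D| = 1348, so 1 <= a <= 21; b must have the parity of D, and c = (b^2 - D)/(4a) must be an integer >= a.
Enumerate a = 1..21, b in [-a, a]:
  a=1: (1, 0, 337)  [1]
  a=2: (2, 2, 169)  [1]
  a=3..10: none
  a=11: (11, -4, 31), (11, 4, 31)  [2]
  a=12: none
  a=13: (13, -2, 26), (13, 2, 26)  [2]
  a=14..18: none
  a=19: (19, -18, 22), (19, 18, 22)  [2]
  a=20..21: none
Total reduced forms: 1 + 1 + 2 + 2 + 2 = 8
h = 8

8


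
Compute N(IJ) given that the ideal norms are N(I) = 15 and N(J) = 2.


N(IJ) = N(I) * N(J)
= 15 * 2
= 30

30


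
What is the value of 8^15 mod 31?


p = 31 is prime and the exponent is (p-1)/2 = 15, so by Euler's criterion 8^15 = (8/31) = +1 or -1 mod 31.
Compute by square-and-multiply:
  15 = 8 + 4 + 2 + 1 (binary 1111)
  Repeated squaring mod 31: 8^1 = 8, 8^2 = 2, 8^4 = 4, 8^8 = 16
  8^15 = 8^8 * 8^4 * 8^2 * 8^1 = 16 * 4 * 2 * 8 mod 31
    16 * 4 = 64 = 2 mod 31
    2 * 2 = 4 = 4 mod 31
    4 * 8 = 32 = 1 mod 31
  8^15 = 1 mod 31
Result 1: 8 is a quadratic residue mod 31.
8^15 mod 31 = 1

1


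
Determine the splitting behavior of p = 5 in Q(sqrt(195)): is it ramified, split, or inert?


K = Q(sqrt(195)). Since d mod 4 = 3, disc(K) = 780.
Check p | disc: 780 mod 5 = 0.
p divides disc, so p ramifies: (p) = P^2 with e=2, f=1, g=1.
Therefore p is ramified.

ramified


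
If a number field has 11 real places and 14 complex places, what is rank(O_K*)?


By Dirichlet's unit theorem:
rank = r1 + r2 - 1
= 11 + 14 - 1
= 24

24


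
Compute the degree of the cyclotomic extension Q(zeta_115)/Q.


The degree equals Euler's totient phi(115).
115 = 5 * 23
phi(115) = 88

88


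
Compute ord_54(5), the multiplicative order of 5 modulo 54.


We want ord_54(5), the smallest k >= 1 with 5^k = 1 mod 54.
n = 54 = 2 * 3^3, phi(54) = 18; the order divides phi(n).
Divisors of 18: 1, 2, 3, 6, 9, 18
Repeated squaring mod 54: 5^1 = 5, 5^2 = 25, 5^4 = 31, 5^8 = 43, 5^16 = 13
Test divisors in increasing order:
  k=1: 5^1 = 5 mod 54
  k=2: 5^2 = 25 mod 54
  k=3: 5^3 = 25 * 5 = 17 mod 54
  k=6: 5^6 = 31 * 25 = 19 mod 54
  k=9: 5^9 = 43 * 5 = 53 mod 54
  k=18: 5^18 = 13 * 25 = 1 mod 54  <- first divisor giving 1
Order = 18

18


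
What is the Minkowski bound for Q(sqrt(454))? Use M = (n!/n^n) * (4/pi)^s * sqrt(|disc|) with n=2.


d = 454, d mod 4 = 2, so disc(K) = 4d = 1816; |disc(K)| = 1816
Real quadratic field, so n = 2, s = r2 = 0, r1 = 2
M = (n!/n^n) * (4/pi)^s * sqrt(|disc(K)|) = (2!/2^2) * (4/pi)^0 * sqrt(1816)
= 0.5 * 1.000000 * 42.614552
= 21.3073

21.3073


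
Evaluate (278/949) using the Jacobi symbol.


Compute (278/949) via quadratic reciprocity:
  pull out 2: (2/949) = -1  (since 949 mod 8 = 5)
  reciprocity: (139/949) -> +(949/139)
  reduce: (115/139)
  reciprocity: (115/139) -> -(139/115)
  reduce: (24/115)
  pull out 2: (2/115) = -1  (since 115 mod 8 = 3)
  pull out 2: (2/115) = -1  (since 115 mod 8 = 3)
  pull out 2: (2/115) = -1  (since 115 mod 8 = 3)
  reciprocity: (3/115) -> -(115/3)
  reduce: (1/3)
  (1/3) = 1
Product of signs = 1

1


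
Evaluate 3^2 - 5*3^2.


x^2 - d*y^2
= 3^2 - 5*3^2
= 9 - 45
= -36

-36


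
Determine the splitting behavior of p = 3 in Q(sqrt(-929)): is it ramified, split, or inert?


K = Q(sqrt(-929)). Since d mod 4 = 3, disc(K) = -3716.
Check p | disc: -3716 mod 3 = 1.
p does not divide disc. Compute Legendre symbol (d/p):
1^((3-1)/2) mod 3 = 1
(d/p) = 1, so p splits: (p) = P*P' with e=1, f=1, g=2.
Therefore p is split.

split


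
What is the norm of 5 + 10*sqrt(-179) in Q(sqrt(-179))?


N(a + b*sqrt(d)) = a^2 - d*b^2
= (5)^2 - (-179)*(10)^2
= 25 + 17900
= 17925

17925


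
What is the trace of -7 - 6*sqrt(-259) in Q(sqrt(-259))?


Tr(a + b*sqrt(d)) = (a + b*sqrt(d)) + (a - b*sqrt(d)) = 2a
= 2 * (-7)
= -14

-14


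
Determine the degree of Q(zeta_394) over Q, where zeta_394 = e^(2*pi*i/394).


The degree equals Euler's totient phi(394).
394 = 2 * 197
phi(394) = 196

196


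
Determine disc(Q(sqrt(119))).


For K = Q(sqrt(d)) with d squarefree: disc(K) = d if d = 1 mod 4, and disc(K) = 4d if d = 2 or 3 mod 4.
Here d = 119, and d mod 4 = 3.
d = 3 mod 4, not 1 (O_K = Z[sqrt(d)]), so disc(K) = 4d = 4 * (119) = 476

476


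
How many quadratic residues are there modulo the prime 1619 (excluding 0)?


For prime p, the number of non-zero quadratic residues is (p-1)/2.
= (1619-1)/2
= 809

809


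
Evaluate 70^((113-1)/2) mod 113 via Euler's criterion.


p = 113 is prime and the exponent is (p-1)/2 = 56, so by Euler's criterion 70^56 = (70/113) = +1 or -1 mod 113.
Compute by square-and-multiply:
  56 = 32 + 16 + 8 (binary 111000)
  Repeated squaring mod 113: 70^1 = 70, 70^2 = 41, 70^4 = 99, 70^8 = 83, 70^16 = 109, 70^32 = 16
  70^56 = 70^32 * 70^16 * 70^8 = 16 * 109 * 83 mod 113
    16 * 109 = 1744 = 49 mod 113
    49 * 83 = 4067 = 112 mod 113
  70^56 = 112 mod 113
Result 112 = p - 1 = -1 mod 113: 70 is a quadratic non-residue mod 113. As a residue in [0, p-1] the value is 112.
70^56 mod 113 = 112

112


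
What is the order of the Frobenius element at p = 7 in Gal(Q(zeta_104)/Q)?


The Frobenius at p in Gal(Q(zeta_n)/Q) = (Z/nZ)* is the class of p, so its order is ord_104(7), the smallest k >= 1 with 7^k = 1 mod 104.
n = 104 = 2^3 * 13, phi(104) = 48; the order divides phi(n).
Divisors of 48: 1, 2, 3, 4, 6, 8, 12, 16, 24, 48
Repeated squaring mod 104: 7^1 = 7, 7^2 = 49, 7^4 = 9, 7^8 = 81, 7^16 = 9, 7^32 = 81
Test divisors in increasing order:
  k=1: 7^1 = 7 mod 104
  k=2: 7^2 = 49 mod 104
  k=3: 7^3 = 49 * 7 = 31 mod 104
  k=4: 7^4 = 9 mod 104
  k=6: 7^6 = 9 * 49 = 25 mod 104
  k=8: 7^8 = 81 mod 104
  k=12: 7^12 = 81 * 9 = 1 mod 104  <- first divisor giving 1
Order = 12

12


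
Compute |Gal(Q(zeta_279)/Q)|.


|Gal(Q(zeta_279)/Q)| = phi(279)
= 180

180


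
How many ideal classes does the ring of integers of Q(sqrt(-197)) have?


K = Q(sqrt(-197)). d mod 4 = 3, so D = disc(K) = 4d = -788
h(K) equals the number of primitive reduced positive-definite forms (a, b, c) = a*x^2 + b*x*y + c*y^2 with b^2 - 4ac = D,
where reduced means |b| <= a <= c, with b >= 0 whenever |b| = a or a = c, and primitive means gcd(a, b, c) = 1.
Reduced forces 3a^2 <= |D| = 788, so 1 <= a <= 16; b must have the parity of D, and c = (b^2 - D)/(4a) must be an integer >= a.
Enumerate a = 1..16, b in [-a, a]:
  a=1: (1, 0, 197)  [1]
  a=2: (2, 2, 99)  [1]
  a=3: (3, -2, 66), (3, 2, 66)  [2]
  a=4..5: none
  a=6: (6, -2, 33), (6, 2, 33)  [2]
  a=7..8: none
  a=9: (9, -2, 22), (9, 2, 22)  [2]
  a=10: none
  a=11: (11, -2, 18), (11, 2, 18)  [2]
  a=12..16: none
Total reduced forms: 1 + 1 + 2 + 2 + 2 + 2 = 10
h = 10

10


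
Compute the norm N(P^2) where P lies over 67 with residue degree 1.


N(P^a) = p^(a*f)
= 67^(2*1)
= 67^2
= 4489

4489


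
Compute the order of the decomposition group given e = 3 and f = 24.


|D_P| = e * f
= 3 * 24
= 72

72


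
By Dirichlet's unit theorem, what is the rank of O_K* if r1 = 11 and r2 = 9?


By Dirichlet's unit theorem:
rank = r1 + r2 - 1
= 11 + 9 - 1
= 19

19


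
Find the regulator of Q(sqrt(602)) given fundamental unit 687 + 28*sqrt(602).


epsilon = 687 + 28*sqrt(602)
= 1373.9993
R = ln(1373.9993)
= 7.2255

7.2255


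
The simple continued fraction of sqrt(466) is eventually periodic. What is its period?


Run the CF algorithm for sqrt(466).
a_0 = floor(sqrt(466)) = 21; set m_0=0, q_0=1.
Recurrence: m' = q*a - m,  q' = (d - m'^2)/q,  a' = floor((a_0 + m')/q').
  step 1: m=21, q=25, a=1
  step 2: m=4, q=18, a=1
  step 3: m=14, q=15, a=2
  step 4: m=16, q=14, a=2
  step 5: m=12, q=23, a=1
  step 6: m=11, q=15, a=2
  step 7: m=19, q=7, a=5
  step 8: m=16, q=30, a=1
  step 9: m=14, q=9, a=3
  step 10: m=13, q=33, a=1
  step 11: m=20, q=2, a=20
  step 12: m=20, q=33, a=1
  step 13: m=13, q=9, a=3
  step 14: m=14, q=30, a=1
  step 15: m=16, q=7, a=5
  step 16: m=19, q=15, a=2
  step 17: m=11, q=23, a=1
  step 18: m=12, q=14, a=2
  step 19: m=16, q=15, a=2
  step 20: m=14, q=18, a=1
  step 21: m=4, q=25, a=1
  step 22: m=21, q=1, a=42
a_22 = 2*a_0 = 42, so the period closes here.
sqrt(466) = [21; 1, 1, 2, 2, 1, 2, 5, 1, 3, 1, 20, 1, 3, 1, 5, 2, 1, 2, 2, 1, 1, 42]
Period length = 22

22


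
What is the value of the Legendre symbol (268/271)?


p = 271 is prime, so compute (268/271) with the reciprocity algorithm (Jacobi-symbol steps: pull out 2s via (2/n), flip via reciprocity, reduce):
  pull out 2: (2/271) = +1  (since 271 mod 8 = 7)
  pull out 2: (2/271) = +1  (since 271 mod 8 = 7)
  reciprocity: (67/271) -> -(271/67)
  reduce: (3/67)
  reciprocity: (3/67) -> -(67/3)
  reduce: (1/3)
  (1/3) = 1
Product of signs = 1
(268/271) = 1

1


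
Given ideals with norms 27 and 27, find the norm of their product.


N(IJ) = N(I) * N(J)
= 27 * 27
= 729

729


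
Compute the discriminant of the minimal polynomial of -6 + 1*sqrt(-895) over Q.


The element -6 + 1*sqrt(-895) has minimal polynomial:
x^2 + 12*x + 931
Discriminant = (12)^2 - 4*(931)
= 144 - 3724
= -3580

-3580


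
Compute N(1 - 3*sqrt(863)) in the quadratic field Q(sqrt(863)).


N(a + b*sqrt(d)) = a^2 - d*b^2
= (1)^2 - (863)*(-3)^2
= 1 - 7767
= -7766

-7766


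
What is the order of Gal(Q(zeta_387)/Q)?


|Gal(Q(zeta_387)/Q)| = phi(387)
= 252

252


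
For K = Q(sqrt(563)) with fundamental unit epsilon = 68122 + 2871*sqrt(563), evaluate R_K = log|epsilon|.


epsilon = 68122 + 2871*sqrt(563)
= 136244.0000
R = ln(136244.0000)
= 11.8222

11.8222


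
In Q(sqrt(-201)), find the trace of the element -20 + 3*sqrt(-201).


Tr(a + b*sqrt(d)) = (a + b*sqrt(d)) + (a - b*sqrt(d)) = 2a
= 2 * (-20)
= -40

-40


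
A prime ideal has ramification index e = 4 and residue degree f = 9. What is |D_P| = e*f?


|D_P| = e * f
= 4 * 9
= 36

36


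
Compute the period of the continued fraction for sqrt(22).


Run the CF algorithm for sqrt(22).
a_0 = floor(sqrt(22)) = 4; set m_0=0, q_0=1.
Recurrence: m' = q*a - m,  q' = (d - m'^2)/q,  a' = floor((a_0 + m')/q').
  step 1: m=4, q=6, a=1
  step 2: m=2, q=3, a=2
  step 3: m=4, q=2, a=4
  step 4: m=4, q=3, a=2
  step 5: m=2, q=6, a=1
  step 6: m=4, q=1, a=8
a_6 = 2*a_0 = 8, so the period closes here.
sqrt(22) = [4; 1, 2, 4, 2, 1, 8]
Period length = 6

6
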